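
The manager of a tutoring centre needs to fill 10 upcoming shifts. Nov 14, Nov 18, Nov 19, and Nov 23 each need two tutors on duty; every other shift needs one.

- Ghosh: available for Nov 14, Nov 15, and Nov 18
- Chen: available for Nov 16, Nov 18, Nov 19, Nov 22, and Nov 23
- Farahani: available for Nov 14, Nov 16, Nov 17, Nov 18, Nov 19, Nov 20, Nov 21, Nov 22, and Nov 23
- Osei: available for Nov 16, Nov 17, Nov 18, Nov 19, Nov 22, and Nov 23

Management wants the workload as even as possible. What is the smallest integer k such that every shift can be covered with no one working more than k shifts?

4

With 4 tutors and 14 worker-slots to fill, someone must work at least ⌈14/4⌉ = 4 shifts, so k ≥ 4.
k = 4 works: Nov 14→Ghosh+Farahani, Nov 15→Ghosh, Nov 16→Chen, Nov 17→Farahani, Nov 18→Ghosh+Osei, Nov 19→Chen+Osei, Nov 20→Farahani, Nov 21→Farahani, Nov 22→Chen, Nov 23→Chen+Osei.
Loads: Ghosh 3, Chen 4, Farahani 4, Osei 3 — all ≤ 4.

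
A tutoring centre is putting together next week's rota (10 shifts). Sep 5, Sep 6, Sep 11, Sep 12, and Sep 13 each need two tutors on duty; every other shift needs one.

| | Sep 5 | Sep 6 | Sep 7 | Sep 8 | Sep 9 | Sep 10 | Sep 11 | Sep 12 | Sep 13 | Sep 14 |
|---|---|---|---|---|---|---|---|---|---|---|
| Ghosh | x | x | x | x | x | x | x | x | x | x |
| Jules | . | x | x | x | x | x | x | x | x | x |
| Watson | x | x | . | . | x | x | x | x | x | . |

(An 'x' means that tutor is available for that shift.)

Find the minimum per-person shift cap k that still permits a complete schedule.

With 3 tutors and 15 worker-slots to fill, someone must work at least ⌈15/3⌉ = 5 shifts, so k ≥ 5.
k = 5 works: Sep 5→Ghosh+Watson, Sep 6→Ghosh+Jules, Sep 7→Ghosh, Sep 8→Ghosh, Sep 9→Jules, Sep 10→Watson, Sep 11→Jules+Watson, Sep 12→Jules+Watson, Sep 13→Jules+Watson, Sep 14→Ghosh.
Loads: Ghosh 5, Jules 5, Watson 5 — all ≤ 5.

5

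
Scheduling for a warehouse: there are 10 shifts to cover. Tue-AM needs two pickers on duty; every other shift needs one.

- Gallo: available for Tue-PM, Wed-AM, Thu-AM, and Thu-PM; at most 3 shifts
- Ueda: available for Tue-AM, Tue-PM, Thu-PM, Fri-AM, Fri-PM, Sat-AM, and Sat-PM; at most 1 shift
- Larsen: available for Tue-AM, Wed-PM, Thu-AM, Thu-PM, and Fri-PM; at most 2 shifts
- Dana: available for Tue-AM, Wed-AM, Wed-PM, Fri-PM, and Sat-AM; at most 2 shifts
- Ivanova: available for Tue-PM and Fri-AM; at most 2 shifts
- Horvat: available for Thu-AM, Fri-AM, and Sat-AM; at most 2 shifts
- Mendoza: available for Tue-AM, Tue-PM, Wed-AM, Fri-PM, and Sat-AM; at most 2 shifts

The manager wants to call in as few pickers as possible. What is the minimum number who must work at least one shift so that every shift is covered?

6

11 slots to fill and no one can take more than 3, so at least ⌈11/3⌉ = 4 pickers are needed.
No set of 5 pickers can cover every shift (each such set leaves at least one shift with no one available or exceeds a cap).
Gallo, Ueda, Larsen, Dana, Ivanova, and Horvat alone can cover everything: Tue-AM→Larsen+Dana, Tue-PM→Gallo, Wed-AM→Gallo, Wed-PM→Larsen, Thu-AM→Horvat, Thu-PM→Gallo, Fri-AM→Ivanova, Fri-PM→Dana, Sat-AM→Horvat, Sat-PM→Ueda.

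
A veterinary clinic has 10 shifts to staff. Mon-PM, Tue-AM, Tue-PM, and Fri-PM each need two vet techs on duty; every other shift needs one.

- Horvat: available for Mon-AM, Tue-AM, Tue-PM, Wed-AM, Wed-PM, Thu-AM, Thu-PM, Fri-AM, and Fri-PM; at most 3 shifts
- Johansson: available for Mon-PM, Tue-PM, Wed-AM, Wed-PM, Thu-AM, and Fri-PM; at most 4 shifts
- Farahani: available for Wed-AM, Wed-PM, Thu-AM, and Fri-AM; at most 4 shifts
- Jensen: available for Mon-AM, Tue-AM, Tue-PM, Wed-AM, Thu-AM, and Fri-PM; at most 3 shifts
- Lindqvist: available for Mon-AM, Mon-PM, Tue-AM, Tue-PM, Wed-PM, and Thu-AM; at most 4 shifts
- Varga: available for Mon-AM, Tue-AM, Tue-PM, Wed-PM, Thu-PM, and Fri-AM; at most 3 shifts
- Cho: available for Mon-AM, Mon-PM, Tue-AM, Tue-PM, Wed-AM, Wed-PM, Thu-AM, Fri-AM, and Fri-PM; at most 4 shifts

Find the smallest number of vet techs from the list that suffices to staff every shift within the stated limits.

4

14 slots to fill and no one can take more than 4, so at least ⌈14/4⌉ = 4 vet techs are needed.
Horvat, Johansson, Farahani, and Lindqvist alone can cover everything: Mon-AM→Lindqvist, Mon-PM→Johansson+Lindqvist, Tue-AM→Horvat+Lindqvist, Tue-PM→Johansson+Lindqvist, Wed-AM→Johansson, Wed-PM→Farahani, Thu-AM→Farahani, Thu-PM→Horvat, Fri-AM→Farahani, Fri-PM→Horvat+Johansson.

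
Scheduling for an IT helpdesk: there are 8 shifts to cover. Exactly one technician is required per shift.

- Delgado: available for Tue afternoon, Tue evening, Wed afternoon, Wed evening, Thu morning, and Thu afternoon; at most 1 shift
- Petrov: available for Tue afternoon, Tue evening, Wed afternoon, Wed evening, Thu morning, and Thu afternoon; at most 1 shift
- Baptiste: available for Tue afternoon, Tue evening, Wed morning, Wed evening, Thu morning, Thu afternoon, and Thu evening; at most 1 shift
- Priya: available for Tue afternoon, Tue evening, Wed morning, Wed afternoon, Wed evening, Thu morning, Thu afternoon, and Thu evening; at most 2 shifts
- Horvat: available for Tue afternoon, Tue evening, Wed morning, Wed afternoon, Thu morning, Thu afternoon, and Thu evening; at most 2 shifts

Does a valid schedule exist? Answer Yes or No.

Total capacity is 1+1+1+2+2 = 7 but 8 worker-slots are needed — infeasible.

No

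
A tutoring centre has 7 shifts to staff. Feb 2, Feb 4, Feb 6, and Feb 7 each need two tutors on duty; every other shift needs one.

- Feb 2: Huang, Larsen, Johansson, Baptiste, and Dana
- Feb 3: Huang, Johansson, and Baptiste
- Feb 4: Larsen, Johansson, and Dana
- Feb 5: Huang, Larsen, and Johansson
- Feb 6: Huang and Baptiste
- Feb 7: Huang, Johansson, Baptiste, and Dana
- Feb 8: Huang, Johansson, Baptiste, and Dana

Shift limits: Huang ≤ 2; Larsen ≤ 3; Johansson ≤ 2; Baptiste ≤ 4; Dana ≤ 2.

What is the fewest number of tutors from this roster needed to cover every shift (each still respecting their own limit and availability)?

11 slots to fill and no one can take more than 4, so at least ⌈11/4⌉ = 3 tutors are needed.
Any 3 tutors together have capacity at most 4+3+2 = 9 < 11 slots, so 3 can never suffice.
Huang, Larsen, Johansson, and Baptiste alone can cover everything: Feb 2→Larsen+Baptiste, Feb 3→Huang, Feb 4→Larsen+Johansson, Feb 5→Larsen, Feb 6→Huang+Baptiste, Feb 7→Johansson+Baptiste, Feb 8→Baptiste.

4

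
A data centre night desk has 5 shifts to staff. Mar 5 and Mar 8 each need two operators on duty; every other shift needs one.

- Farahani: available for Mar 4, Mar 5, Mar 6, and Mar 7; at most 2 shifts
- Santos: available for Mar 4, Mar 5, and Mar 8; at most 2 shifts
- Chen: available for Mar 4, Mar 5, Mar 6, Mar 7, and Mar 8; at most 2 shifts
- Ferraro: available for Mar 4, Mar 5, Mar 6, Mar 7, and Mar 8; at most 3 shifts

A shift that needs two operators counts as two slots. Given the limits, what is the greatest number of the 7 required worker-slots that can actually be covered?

Total capacity across all operators is 2+2+2+3 = 9, and 7 slots are needed, so at most 7 can be filled.
An assignment achieving 7: Mar 4→Santos, Mar 5→Chen+Ferraro, Mar 6→Farahani, Mar 7→Farahani, Mar 8→Santos+Chen.
Loads: Farahani 2/2, Santos 2/2, Chen 2/2, Ferraro 1/3.

7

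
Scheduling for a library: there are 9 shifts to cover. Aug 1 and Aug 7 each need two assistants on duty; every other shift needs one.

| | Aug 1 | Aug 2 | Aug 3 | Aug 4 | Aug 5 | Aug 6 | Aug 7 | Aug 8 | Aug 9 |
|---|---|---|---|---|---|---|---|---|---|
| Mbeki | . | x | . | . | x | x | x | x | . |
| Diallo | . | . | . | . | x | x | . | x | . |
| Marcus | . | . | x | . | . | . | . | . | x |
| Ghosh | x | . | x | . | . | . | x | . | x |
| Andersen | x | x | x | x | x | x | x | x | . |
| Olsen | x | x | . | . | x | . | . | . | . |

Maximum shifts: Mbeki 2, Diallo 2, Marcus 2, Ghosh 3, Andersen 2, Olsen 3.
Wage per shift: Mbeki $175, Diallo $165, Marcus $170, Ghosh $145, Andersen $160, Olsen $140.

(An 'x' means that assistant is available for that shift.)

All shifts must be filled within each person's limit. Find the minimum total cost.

Aug 4 can only be covered by Andersen, so that assignment is forced.
Picking the cheapest available assistant for each shift independently would cost $1640, but that ignores the shift limits.
An optimal schedule: Aug 1→Olsen+Ghosh, Aug 2→Olsen, Aug 3→Marcus, Aug 4→Andersen, Aug 5→Olsen, Aug 6→Diallo, Aug 7→Ghosh+Andersen, Aug 8→Diallo, Aug 9→Ghosh.
Total: 140 + 145 + 140 + 170 + 160 + 140 + 165 + 145 + 160 + 165 + 145 = $1675.

$1675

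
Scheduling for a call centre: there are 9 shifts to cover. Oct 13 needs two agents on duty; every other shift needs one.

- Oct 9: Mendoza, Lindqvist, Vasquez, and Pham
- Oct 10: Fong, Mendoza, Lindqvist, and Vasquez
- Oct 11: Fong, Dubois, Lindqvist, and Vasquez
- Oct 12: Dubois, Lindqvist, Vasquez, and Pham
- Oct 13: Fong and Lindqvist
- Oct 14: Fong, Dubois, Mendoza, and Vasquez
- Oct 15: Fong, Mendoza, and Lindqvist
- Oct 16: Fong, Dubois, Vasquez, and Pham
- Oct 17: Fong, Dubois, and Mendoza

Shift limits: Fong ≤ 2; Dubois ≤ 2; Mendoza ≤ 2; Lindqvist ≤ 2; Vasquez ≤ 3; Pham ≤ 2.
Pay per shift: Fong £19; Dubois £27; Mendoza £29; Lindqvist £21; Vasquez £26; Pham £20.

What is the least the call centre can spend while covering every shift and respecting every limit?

£225

Oct 13 can only be covered by Fong and Lindqvist, so that assignment is forced.
Picking the cheapest available agent for each shift independently would cost £194, but that ignores the shift limits.
An optimal schedule: Oct 9→Pham, Oct 10→Lindqvist, Oct 11→Vasquez, Oct 12→Pham, Oct 13→Fong+Lindqvist, Oct 14→Vasquez, Oct 15→Fong, Oct 16→Vasquez, Oct 17→Dubois.
Total: 20 + 21 + 26 + 20 + 19 + 21 + 26 + 19 + 26 + 27 = £225.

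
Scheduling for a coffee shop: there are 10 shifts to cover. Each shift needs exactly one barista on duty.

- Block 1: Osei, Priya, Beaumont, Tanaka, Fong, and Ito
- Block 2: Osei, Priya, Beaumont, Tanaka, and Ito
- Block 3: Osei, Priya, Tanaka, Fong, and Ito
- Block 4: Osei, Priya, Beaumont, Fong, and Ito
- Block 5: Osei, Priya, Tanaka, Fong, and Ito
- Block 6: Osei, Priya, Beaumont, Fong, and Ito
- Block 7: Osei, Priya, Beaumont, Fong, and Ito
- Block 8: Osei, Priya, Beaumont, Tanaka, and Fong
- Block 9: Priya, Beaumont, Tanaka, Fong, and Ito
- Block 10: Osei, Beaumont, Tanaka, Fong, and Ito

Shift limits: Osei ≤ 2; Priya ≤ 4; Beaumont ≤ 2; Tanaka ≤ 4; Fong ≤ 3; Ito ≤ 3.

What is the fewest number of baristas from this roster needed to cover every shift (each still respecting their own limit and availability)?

10 slots to fill and no one can take more than 4, so at least ⌈10/4⌉ = 3 baristas are needed.
Osei, Priya, and Tanaka alone can cover everything: Block 1→Priya, Block 2→Priya, Block 3→Tanaka, Block 4→Osei, Block 5→Tanaka, Block 6→Osei, Block 7→Priya, Block 8→Tanaka, Block 9→Priya, Block 10→Tanaka.

3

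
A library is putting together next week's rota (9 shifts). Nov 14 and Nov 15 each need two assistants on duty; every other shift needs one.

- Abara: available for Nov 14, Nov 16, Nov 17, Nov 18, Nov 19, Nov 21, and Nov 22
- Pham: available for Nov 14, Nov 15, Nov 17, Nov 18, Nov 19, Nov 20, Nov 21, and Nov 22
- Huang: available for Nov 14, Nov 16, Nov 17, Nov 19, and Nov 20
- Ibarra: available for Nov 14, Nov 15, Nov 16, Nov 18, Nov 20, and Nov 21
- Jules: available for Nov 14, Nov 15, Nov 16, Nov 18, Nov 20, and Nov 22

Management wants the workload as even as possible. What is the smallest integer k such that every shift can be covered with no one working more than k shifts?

3

With 5 assistants and 11 worker-slots to fill, someone must work at least ⌈11/5⌉ = 3 shifts, so k ≥ 3.
k = 3 works: Nov 14→Huang+Ibarra, Nov 15→Pham+Ibarra, Nov 16→Huang, Nov 17→Abara, Nov 18→Pham, Nov 19→Abara, Nov 20→Huang, Nov 21→Abara, Nov 22→Pham.
Loads: Abara 3, Pham 3, Huang 3, Ibarra 2, Jules 0 — all ≤ 3.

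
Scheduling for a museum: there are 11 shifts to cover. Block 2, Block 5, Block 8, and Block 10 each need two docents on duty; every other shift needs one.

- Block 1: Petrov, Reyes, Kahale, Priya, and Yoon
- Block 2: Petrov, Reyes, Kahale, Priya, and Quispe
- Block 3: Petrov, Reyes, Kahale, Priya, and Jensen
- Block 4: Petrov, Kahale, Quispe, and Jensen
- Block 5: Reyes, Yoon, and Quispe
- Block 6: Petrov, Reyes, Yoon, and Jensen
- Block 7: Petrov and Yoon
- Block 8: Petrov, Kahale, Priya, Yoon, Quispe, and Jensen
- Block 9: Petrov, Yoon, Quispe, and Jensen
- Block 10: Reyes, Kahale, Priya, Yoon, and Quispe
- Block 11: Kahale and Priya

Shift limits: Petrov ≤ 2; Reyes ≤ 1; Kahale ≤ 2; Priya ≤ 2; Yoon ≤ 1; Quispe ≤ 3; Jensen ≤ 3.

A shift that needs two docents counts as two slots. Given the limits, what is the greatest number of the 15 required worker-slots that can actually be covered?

Total capacity across all docents is 2+1+2+2+1+3+3 = 14, and 15 slots are needed, so at most 14 can be filled.
An assignment achieving 14: Block 1→Kahale, Block 2→Priya+Quispe, Block 3→Jensen, Block 4→Petrov, Block 5→Reyes+Yoon, Block 6→Jensen, Block 7→Petrov, Block 8→Jensen, Block 9→Quispe, Block 10→Priya+Quispe, Block 11→Kahale.
Loads: Petrov 2/2, Reyes 1/1, Kahale 2/2, Priya 2/2, Yoon 1/1, Quispe 3/3, Jensen 3/3.

14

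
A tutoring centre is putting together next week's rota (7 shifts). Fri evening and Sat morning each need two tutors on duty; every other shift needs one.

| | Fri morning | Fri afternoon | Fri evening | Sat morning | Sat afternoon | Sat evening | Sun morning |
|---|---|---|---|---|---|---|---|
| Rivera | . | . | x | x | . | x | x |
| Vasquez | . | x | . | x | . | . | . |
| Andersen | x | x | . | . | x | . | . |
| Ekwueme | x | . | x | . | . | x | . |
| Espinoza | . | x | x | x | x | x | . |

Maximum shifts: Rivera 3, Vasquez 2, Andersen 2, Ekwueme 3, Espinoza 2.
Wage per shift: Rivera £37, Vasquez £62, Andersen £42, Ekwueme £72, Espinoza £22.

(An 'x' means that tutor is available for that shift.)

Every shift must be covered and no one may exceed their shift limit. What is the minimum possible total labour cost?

£363

Sun morning can only be covered by Rivera, so that assignment is forced.
Picking the cheapest available tutor for each shift independently would cost £263, but that ignores the shift limits.
An optimal schedule: Fri morning→Andersen, Fri afternoon→Vasquez, Fri evening→Espinoza+Rivera, Sat morning→Espinoza+Vasquez, Sat afternoon→Andersen, Sat evening→Rivera, Sun morning→Rivera.
Total: 42 + 62 + 22 + 37 + 22 + 62 + 42 + 37 + 37 = £363.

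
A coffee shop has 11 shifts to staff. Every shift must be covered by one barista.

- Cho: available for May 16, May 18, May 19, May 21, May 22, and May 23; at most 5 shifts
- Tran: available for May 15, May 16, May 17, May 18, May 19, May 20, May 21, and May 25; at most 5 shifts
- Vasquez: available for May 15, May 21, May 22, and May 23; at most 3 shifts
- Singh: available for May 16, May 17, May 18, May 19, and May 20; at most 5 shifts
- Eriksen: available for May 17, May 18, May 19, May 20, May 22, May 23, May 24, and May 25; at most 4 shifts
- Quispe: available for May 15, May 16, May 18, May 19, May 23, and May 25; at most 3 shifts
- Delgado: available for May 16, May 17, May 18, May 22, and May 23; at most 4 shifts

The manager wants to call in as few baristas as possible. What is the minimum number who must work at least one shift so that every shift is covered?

11 slots to fill and no one can take more than 5, so at least ⌈11/5⌉ = 3 baristas are needed.
Cho, Tran, and Eriksen alone can cover everything: May 15→Tran, May 16→Cho, May 17→Tran, May 18→Cho, May 19→Tran, May 20→Tran, May 21→Cho, May 22→Cho, May 23→Cho, May 24→Eriksen, May 25→Tran.

3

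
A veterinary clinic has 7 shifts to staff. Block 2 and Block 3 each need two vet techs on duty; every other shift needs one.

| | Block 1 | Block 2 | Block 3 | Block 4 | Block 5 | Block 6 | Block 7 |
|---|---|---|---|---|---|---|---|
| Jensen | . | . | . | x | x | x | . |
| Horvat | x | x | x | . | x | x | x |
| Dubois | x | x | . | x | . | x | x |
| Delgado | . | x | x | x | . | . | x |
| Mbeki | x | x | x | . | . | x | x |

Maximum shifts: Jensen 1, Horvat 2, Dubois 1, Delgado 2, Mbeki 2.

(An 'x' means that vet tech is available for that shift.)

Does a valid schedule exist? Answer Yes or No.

No

Total capacity is 1+2+1+2+2 = 8 but 9 worker-slots are needed — infeasible.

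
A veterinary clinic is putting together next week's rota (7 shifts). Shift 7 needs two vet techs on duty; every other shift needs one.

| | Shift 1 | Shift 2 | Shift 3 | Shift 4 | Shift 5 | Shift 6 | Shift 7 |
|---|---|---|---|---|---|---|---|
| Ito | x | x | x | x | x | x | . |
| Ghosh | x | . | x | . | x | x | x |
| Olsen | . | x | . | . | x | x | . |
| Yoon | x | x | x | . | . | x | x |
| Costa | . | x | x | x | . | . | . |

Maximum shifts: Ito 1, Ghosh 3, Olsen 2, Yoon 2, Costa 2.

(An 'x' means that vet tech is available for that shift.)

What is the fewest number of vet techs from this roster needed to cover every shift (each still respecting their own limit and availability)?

4

8 slots to fill and no one can take more than 3, so at least ⌈8/3⌉ = 3 vet techs are needed.
Any 3 vet techs together have capacity at most 3+2+2 = 7 < 8 slots, so 3 can never suffice.
Ito, Ghosh, Olsen, and Yoon alone can cover everything: Shift 1→Ghosh, Shift 2→Olsen, Shift 3→Ghosh, Shift 4→Ito, Shift 5→Olsen, Shift 6→Yoon, Shift 7→Ghosh+Yoon.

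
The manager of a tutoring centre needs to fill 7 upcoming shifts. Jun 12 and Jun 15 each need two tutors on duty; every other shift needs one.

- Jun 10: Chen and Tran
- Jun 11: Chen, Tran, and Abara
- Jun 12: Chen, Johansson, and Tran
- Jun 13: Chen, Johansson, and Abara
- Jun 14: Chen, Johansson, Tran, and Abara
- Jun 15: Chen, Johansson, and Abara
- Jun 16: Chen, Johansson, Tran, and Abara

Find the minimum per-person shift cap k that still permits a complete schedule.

3

With 4 tutors and 9 worker-slots to fill, someone must work at least ⌈9/4⌉ = 3 shifts, so k ≥ 3.
k = 3 works: Jun 10→Chen, Jun 11→Chen, Jun 12→Chen+Johansson, Jun 13→Johansson, Jun 14→Tran, Jun 15→Johansson+Abara, Jun 16→Tran.
Loads: Chen 3, Johansson 3, Tran 2, Abara 1 — all ≤ 3.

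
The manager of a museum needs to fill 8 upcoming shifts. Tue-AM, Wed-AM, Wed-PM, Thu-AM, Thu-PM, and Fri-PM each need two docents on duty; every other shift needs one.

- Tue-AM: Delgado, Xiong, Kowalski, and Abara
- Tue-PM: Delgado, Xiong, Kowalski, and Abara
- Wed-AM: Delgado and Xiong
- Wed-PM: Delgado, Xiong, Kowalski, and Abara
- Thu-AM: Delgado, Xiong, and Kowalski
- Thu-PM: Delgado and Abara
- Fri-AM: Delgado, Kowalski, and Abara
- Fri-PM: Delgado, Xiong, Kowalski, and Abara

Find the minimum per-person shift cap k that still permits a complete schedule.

With 4 docents and 14 worker-slots to fill, someone must work at least ⌈14/4⌉ = 4 shifts, so k ≥ 4.
k = 4 works: Tue-AM→Xiong+Kowalski, Tue-PM→Xiong, Wed-AM→Delgado+Xiong, Wed-PM→Kowalski+Abara, Thu-AM→Delgado+Xiong, Thu-PM→Delgado+Abara, Fri-AM→Delgado, Fri-PM→Kowalski+Abara.
Loads: Delgado 4, Xiong 4, Kowalski 3, Abara 3 — all ≤ 4.

4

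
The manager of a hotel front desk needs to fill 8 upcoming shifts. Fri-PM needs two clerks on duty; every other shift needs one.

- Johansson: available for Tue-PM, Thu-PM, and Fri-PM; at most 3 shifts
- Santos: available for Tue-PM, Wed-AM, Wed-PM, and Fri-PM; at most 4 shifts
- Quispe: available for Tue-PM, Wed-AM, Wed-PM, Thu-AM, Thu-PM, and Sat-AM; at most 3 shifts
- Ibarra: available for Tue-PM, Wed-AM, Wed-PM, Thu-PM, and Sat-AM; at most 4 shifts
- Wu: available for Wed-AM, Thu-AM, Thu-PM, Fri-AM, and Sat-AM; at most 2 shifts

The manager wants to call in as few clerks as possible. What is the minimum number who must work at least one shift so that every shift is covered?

4

9 slots to fill and no one can take more than 4, so at least ⌈9/4⌉ = 3 clerks are needed.
No set of 3 clerks can cover every shift (each such set leaves at least one shift with no one available or exceeds a cap).
Johansson, Santos, Quispe, and Wu alone can cover everything: Tue-PM→Johansson, Wed-AM→Santos, Wed-PM→Santos, Thu-AM→Quispe, Thu-PM→Johansson, Fri-AM→Wu, Fri-PM→Johansson+Santos, Sat-AM→Quispe.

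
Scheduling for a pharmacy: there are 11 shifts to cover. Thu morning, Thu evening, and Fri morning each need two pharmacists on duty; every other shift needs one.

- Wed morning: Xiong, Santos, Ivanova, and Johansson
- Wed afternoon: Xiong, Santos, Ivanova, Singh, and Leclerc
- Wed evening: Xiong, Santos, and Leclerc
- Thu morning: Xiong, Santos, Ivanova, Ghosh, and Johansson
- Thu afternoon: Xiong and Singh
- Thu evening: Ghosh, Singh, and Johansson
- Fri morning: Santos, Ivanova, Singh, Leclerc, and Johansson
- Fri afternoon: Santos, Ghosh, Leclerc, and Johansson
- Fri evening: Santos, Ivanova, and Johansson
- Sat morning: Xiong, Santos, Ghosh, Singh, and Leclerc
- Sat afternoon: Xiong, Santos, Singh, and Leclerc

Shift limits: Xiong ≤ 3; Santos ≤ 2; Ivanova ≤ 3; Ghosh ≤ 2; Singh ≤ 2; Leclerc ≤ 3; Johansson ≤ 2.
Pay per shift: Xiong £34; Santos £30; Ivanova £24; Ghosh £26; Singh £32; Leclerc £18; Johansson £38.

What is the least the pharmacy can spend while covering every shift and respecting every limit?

£370

Picking the cheapest available pharmacist for each shift independently would cost £320, but that ignores the shift limits.
An optimal schedule: Wed morning→Ivanova, Wed afternoon→Santos, Wed evening→Leclerc, Thu morning→Ghosh+Xiong, Thu afternoon→Singh, Thu evening→Ghosh+Singh, Fri morning→Ivanova+Santos, Fri afternoon→Leclerc, Fri evening→Ivanova, Sat morning→Xiong, Sat afternoon→Leclerc.
Total: 24 + 30 + 18 + 26 + 34 + 32 + 26 + 32 + 24 + 30 + 18 + 24 + 34 + 18 = £370.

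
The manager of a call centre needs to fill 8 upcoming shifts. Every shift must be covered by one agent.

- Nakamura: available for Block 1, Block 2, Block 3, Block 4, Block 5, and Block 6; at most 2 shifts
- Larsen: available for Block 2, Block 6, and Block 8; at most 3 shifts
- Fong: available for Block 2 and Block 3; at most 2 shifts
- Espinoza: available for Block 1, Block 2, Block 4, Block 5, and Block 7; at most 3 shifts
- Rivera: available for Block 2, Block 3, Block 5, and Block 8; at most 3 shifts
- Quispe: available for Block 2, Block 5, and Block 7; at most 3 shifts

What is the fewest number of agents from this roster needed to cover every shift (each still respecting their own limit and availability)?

3

8 slots to fill and no one can take more than 3, so at least ⌈8/3⌉ = 3 agents are needed.
Nakamura, Larsen, and Espinoza alone can cover everything: Block 1→Nakamura, Block 2→Larsen, Block 3→Nakamura, Block 4→Espinoza, Block 5→Espinoza, Block 6→Larsen, Block 7→Espinoza, Block 8→Larsen.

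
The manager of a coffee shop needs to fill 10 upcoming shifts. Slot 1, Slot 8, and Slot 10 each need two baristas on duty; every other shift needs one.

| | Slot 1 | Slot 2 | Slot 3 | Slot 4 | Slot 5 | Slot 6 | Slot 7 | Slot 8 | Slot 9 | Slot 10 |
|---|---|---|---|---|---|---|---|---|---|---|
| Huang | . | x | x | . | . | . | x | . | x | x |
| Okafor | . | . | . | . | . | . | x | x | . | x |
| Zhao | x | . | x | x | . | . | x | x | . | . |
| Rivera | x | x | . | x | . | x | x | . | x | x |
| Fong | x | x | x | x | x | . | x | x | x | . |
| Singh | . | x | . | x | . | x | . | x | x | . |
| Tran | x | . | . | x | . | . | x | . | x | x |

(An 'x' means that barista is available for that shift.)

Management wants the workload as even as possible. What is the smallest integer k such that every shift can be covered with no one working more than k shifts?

With 7 baristas and 13 worker-slots to fill, someone must work at least ⌈13/7⌉ = 2 shifts, so k ≥ 2.
k = 2 works: Slot 1→Zhao+Fong, Slot 2→Huang, Slot 3→Huang, Slot 4→Zhao, Slot 5→Fong, Slot 6→Rivera, Slot 7→Tran, Slot 8→Okafor+Singh, Slot 9→Rivera, Slot 10→Okafor+Tran.
Loads: Huang 2, Okafor 2, Zhao 2, Rivera 2, Fong 2, Singh 1, Tran 2 — all ≤ 2.

2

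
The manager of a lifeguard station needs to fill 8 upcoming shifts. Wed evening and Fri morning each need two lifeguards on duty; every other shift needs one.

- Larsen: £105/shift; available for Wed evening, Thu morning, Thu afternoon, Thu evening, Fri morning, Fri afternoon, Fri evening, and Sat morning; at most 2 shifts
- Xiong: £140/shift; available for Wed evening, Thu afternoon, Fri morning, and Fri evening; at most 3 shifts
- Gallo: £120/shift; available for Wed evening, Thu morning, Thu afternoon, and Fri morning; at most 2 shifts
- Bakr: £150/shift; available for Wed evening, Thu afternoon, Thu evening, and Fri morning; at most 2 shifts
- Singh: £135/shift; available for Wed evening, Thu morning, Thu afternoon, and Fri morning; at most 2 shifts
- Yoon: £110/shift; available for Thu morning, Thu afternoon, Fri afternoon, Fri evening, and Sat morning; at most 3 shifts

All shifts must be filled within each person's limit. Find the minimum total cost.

£1190

Picking the cheapest available lifeguard for each shift independently would cost £1080, but that ignores the shift limits.
An optimal schedule: Wed evening→Gallo+Singh, Thu morning→Yoon, Thu afternoon→Gallo, Thu evening→Larsen, Fri morning→Singh+Xiong, Fri afternoon→Larsen, Fri evening→Yoon, Sat morning→Yoon.
Total: 120 + 135 + 110 + 120 + 105 + 135 + 140 + 105 + 110 + 110 = £1190.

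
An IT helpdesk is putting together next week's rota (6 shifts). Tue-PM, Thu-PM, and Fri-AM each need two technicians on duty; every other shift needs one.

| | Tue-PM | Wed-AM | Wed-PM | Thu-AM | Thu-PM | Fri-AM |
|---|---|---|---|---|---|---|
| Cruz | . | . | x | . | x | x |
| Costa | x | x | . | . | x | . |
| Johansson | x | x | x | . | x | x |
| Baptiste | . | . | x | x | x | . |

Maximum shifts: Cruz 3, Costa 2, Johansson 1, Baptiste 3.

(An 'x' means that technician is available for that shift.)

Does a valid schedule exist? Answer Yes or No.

Total capacity is 9 and 9 slots are needed, so capacity alone doesn't rule it out.
Shifts {Tue-PM, Fri-AM} need 4 worker-slots in total, but the technicians available for any of those shifts (Cruz, Costa, and Johansson) can supply at most 3 among them. So no valid schedule exists.

No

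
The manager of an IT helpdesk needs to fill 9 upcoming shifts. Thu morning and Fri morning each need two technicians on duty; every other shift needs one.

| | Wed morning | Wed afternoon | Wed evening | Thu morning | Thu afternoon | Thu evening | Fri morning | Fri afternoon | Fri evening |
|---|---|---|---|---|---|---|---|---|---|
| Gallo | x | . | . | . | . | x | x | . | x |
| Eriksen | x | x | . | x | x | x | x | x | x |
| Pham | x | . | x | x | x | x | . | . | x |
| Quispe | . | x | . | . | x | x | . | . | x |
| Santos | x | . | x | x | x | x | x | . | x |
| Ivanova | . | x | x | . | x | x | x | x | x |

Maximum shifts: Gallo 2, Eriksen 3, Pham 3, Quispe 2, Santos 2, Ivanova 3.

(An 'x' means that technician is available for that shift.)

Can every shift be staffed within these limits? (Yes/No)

Yes

One valid schedule: Wed morning→Gallo, Wed afternoon→Eriksen, Wed evening→Pham, Thu morning→Eriksen+Pham, Thu afternoon→Pham, Thu evening→Gallo, Fri morning→Santos+Ivanova, Fri afternoon→Eriksen, Fri evening→Quispe.
Loads: Gallo 2/2, Eriksen 3/3, Pham 3/3, Quispe 1/2, Santos 1/2, Ivanova 1/3 — all within limits.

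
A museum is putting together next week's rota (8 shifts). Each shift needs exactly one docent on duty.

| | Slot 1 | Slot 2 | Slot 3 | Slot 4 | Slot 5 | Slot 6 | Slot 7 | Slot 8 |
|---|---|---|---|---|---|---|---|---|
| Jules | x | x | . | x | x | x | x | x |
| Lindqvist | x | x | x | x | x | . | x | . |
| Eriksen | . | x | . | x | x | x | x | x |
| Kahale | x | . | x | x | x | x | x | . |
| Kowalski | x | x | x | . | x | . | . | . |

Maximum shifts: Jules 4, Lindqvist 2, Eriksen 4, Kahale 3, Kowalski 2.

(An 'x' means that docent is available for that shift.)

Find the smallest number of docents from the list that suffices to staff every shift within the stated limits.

3

8 slots to fill and no one can take more than 4, so at least ⌈8/4⌉ = 2 docents are needed.
No set of 2 docents can cover every shift (each such set leaves at least one shift with no one available or exceeds a cap).
Jules, Lindqvist, and Eriksen alone can cover everything: Slot 1→Jules, Slot 2→Jules, Slot 3→Lindqvist, Slot 4→Lindqvist, Slot 5→Eriksen, Slot 6→Jules, Slot 7→Eriksen, Slot 8→Jules.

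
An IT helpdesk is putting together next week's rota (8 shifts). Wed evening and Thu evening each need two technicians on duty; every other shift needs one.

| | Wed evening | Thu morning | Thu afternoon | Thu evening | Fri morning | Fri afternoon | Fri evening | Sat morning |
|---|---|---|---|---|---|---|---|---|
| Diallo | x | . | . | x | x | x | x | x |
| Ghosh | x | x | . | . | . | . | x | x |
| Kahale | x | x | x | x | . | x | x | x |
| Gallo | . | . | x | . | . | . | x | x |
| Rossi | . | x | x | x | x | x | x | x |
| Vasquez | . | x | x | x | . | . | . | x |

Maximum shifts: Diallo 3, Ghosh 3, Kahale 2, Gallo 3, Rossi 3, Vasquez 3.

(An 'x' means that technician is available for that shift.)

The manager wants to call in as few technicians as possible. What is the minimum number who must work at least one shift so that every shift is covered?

10 slots to fill and no one can take more than 3, so at least ⌈10/3⌉ = 4 technicians are needed.
Diallo, Ghosh, Kahale, and Gallo alone can cover everything: Wed evening→Ghosh+Kahale, Thu morning→Ghosh, Thu afternoon→Gallo, Thu evening→Diallo+Kahale, Fri morning→Diallo, Fri afternoon→Diallo, Fri evening→Ghosh, Sat morning→Gallo.

4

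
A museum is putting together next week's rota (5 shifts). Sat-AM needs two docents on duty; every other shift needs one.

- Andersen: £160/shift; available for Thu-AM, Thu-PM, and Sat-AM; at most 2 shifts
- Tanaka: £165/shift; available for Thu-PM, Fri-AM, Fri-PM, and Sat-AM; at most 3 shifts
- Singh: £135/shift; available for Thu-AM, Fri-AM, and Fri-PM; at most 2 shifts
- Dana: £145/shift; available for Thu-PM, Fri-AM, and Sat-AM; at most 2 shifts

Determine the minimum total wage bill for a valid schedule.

Picking the cheapest available docent for each shift independently would cost £855, but that ignores the shift limits.
An optimal schedule: Thu-AM→Singh, Thu-PM→Andersen, Fri-AM→Dana, Fri-PM→Singh, Sat-AM→Dana+Andersen.
Total: 135 + 160 + 145 + 135 + 145 + 160 = £880.

£880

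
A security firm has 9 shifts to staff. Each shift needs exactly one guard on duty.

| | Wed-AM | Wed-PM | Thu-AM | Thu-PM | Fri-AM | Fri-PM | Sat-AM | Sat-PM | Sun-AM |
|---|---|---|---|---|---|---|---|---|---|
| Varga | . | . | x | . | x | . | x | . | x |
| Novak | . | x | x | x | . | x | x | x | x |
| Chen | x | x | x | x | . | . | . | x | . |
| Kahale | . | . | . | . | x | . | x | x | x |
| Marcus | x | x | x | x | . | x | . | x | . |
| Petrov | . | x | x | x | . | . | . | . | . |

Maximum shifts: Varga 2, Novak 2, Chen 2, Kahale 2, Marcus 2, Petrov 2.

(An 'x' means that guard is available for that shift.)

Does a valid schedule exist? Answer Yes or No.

One valid schedule: Wed-AM→Chen, Wed-PM→Chen, Thu-AM→Marcus, Thu-PM→Marcus, Fri-AM→Varga, Fri-PM→Novak, Sat-AM→Varga, Sat-PM→Kahale, Sun-AM→Novak.
Loads: Varga 2/2, Novak 2/2, Chen 2/2, Kahale 1/2, Marcus 2/2, Petrov 0/2 — all within limits.

Yes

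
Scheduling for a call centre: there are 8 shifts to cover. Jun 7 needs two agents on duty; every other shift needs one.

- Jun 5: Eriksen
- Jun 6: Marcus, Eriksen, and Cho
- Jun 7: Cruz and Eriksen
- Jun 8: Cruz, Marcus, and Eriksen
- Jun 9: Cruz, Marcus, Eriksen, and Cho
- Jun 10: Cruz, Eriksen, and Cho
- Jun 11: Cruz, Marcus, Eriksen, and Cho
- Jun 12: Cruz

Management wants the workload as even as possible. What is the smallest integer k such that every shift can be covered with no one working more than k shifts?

3

With 4 agents and 9 worker-slots to fill, someone must work at least ⌈9/4⌉ = 3 shifts, so k ≥ 3.
k = 3 works: Jun 5→Eriksen, Jun 6→Marcus, Jun 7→Cruz+Eriksen, Jun 8→Cruz, Jun 9→Marcus, Jun 10→Eriksen, Jun 11→Marcus, Jun 12→Cruz.
Loads: Cruz 3, Marcus 3, Eriksen 3, Cho 0 — all ≤ 3.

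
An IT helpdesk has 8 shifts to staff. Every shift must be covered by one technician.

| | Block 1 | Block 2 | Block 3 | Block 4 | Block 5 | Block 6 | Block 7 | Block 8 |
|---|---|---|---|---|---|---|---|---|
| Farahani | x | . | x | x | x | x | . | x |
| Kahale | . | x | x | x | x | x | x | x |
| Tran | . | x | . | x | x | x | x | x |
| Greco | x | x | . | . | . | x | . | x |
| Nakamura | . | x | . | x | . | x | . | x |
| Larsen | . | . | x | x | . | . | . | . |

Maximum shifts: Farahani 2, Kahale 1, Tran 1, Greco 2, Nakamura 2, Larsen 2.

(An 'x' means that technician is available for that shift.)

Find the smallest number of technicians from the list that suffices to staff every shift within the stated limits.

5

8 slots to fill and no one can take more than 2, so at least ⌈8/2⌉ = 4 technicians are needed.
No set of 4 technicians can cover every shift (each such set leaves at least one shift with no one available or exceeds a cap).
Farahani, Kahale, Tran, Greco, and Nakamura alone can cover everything: Block 1→Farahani, Block 2→Greco, Block 3→Farahani, Block 4→Nakamura, Block 5→Tran, Block 6→Greco, Block 7→Kahale, Block 8→Nakamura.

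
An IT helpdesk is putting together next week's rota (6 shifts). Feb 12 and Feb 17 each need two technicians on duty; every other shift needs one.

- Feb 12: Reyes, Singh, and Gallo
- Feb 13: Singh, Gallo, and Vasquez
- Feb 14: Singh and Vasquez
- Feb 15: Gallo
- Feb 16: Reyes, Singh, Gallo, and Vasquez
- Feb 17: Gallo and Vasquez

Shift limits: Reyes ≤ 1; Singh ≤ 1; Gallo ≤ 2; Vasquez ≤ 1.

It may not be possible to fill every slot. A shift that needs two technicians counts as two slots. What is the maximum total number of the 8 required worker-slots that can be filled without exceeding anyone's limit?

5

Total capacity across all technicians is 1+1+2+1 = 5, and 8 slots are needed, so at most 5 can be filled.
An assignment achieving 5: Feb 12→Reyes, Feb 14→Singh, Feb 15→Gallo, Feb 17→Gallo+Vasquez.
Loads: Reyes 1/1, Singh 1/1, Gallo 2/2, Vasquez 1/1.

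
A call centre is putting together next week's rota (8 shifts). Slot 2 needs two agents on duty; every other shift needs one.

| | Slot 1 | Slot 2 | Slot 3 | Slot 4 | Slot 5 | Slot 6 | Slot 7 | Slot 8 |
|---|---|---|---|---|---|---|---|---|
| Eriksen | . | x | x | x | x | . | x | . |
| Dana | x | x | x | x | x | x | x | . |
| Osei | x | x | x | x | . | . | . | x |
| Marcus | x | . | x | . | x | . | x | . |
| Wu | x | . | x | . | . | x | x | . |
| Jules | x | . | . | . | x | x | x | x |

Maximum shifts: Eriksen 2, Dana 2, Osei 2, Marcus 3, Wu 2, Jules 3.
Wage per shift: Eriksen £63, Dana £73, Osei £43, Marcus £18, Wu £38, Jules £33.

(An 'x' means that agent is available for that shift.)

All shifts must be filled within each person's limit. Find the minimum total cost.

£302

Picking the cheapest available agent for each shift independently would cost £287, but that ignores the shift limits.
An optimal schedule: Slot 1→Marcus, Slot 2→Osei+Eriksen, Slot 3→Marcus, Slot 4→Osei, Slot 5→Marcus, Slot 6→Jules, Slot 7→Jules, Slot 8→Jules.
Total: 18 + 43 + 63 + 18 + 43 + 18 + 33 + 33 + 33 = £302.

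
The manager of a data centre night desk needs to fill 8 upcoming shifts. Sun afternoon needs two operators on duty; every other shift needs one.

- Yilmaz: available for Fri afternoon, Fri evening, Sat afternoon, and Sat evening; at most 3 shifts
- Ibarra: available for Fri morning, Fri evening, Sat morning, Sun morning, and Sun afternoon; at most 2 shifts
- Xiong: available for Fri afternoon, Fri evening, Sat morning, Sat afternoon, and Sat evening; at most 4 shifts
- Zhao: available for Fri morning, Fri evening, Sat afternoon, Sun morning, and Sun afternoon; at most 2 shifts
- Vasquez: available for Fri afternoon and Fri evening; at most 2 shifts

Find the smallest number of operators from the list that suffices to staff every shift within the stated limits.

4

9 slots to fill and no one can take more than 4, so at least ⌈9/4⌉ = 3 operators are needed.
No set of 3 operators can cover every shift (each such set leaves at least one shift with no one available or exceeds a cap).
Yilmaz, Ibarra, Xiong, and Zhao alone can cover everything: Fri morning→Ibarra, Fri afternoon→Yilmaz, Fri evening→Xiong, Sat morning→Xiong, Sat afternoon→Yilmaz, Sat evening→Yilmaz, Sun morning→Zhao, Sun afternoon→Ibarra+Zhao.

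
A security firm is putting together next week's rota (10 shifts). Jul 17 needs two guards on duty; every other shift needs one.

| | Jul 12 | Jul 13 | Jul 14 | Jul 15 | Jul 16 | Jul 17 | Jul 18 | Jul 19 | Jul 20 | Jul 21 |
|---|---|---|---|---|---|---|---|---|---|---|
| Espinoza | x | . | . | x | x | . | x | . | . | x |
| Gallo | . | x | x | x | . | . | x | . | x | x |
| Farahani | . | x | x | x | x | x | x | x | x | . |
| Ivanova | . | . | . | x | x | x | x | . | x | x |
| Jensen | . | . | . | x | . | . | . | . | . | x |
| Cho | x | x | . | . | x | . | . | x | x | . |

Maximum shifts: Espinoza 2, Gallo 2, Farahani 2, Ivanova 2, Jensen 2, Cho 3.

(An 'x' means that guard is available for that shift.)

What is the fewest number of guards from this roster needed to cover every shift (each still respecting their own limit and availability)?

11 slots to fill and no one can take more than 3, so at least ⌈11/3⌉ = 4 guards are needed.
Any 4 guards together have capacity at most 3+2+2+2 = 9 < 11 slots, so 4 can never suffice.
Espinoza, Gallo, Farahani, Ivanova, and Cho alone can cover everything: Jul 12→Espinoza, Jul 13→Cho, Jul 14→Gallo, Jul 15→Gallo, Jul 16→Cho, Jul 17→Farahani+Ivanova, Jul 18→Ivanova, Jul 19→Farahani, Jul 20→Cho, Jul 21→Espinoza.

5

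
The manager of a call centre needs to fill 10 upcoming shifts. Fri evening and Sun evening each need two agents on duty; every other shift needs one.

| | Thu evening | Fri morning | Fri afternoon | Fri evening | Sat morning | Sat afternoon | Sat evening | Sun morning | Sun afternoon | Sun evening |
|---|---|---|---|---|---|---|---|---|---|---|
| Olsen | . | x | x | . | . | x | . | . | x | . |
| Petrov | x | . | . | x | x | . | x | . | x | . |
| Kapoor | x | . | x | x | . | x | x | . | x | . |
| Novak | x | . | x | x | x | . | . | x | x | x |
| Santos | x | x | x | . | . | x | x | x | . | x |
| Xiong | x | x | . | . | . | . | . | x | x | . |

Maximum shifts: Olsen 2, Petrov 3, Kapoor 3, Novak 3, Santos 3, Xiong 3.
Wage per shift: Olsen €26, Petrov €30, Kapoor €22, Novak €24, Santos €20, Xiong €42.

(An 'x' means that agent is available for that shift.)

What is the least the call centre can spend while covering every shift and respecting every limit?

€280

Sun evening can only be covered by Novak and Santos, so that assignment is forced.
Picking the cheapest available agent for each shift independently would cost €256, but that ignores the shift limits.
An optimal schedule: Thu evening→Petrov, Fri morning→Santos, Fri afternoon→Olsen, Fri evening→Kapoor+Novak, Sat morning→Novak, Sat afternoon→Kapoor, Sat evening→Kapoor, Sun morning→Santos, Sun afternoon→Olsen, Sun evening→Santos+Novak.
Total: 30 + 20 + 26 + 22 + 24 + 24 + 22 + 22 + 20 + 26 + 20 + 24 = €280.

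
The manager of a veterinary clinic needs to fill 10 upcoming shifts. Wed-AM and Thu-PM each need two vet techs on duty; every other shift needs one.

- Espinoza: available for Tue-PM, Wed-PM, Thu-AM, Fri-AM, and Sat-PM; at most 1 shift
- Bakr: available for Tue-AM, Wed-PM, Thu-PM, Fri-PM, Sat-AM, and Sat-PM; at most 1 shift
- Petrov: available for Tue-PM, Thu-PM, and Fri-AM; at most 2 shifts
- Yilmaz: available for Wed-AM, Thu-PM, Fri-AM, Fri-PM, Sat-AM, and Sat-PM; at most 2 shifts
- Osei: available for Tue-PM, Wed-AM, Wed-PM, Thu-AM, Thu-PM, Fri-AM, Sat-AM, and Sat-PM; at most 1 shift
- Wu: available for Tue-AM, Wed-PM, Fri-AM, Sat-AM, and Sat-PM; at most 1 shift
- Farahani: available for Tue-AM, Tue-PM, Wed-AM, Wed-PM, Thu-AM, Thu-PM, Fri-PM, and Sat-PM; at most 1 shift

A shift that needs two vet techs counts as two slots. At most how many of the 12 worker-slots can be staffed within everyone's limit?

9

Total capacity across all vet techs is 1+1+2+2+1+1+1 = 9, and 12 slots are needed, so at most 9 can be filled.
An assignment achieving 9: Tue-AM→Bakr, Tue-PM→Petrov, Wed-AM→Yilmaz+Osei, Wed-PM→Farahani, Thu-AM→Espinoza, Thu-PM→Petrov, Fri-PM→Yilmaz, Sat-AM→Wu.
Loads: Espinoza 1/1, Bakr 1/1, Petrov 2/2, Yilmaz 2/2, Osei 1/1, Wu 1/1, Farahani 1/1.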